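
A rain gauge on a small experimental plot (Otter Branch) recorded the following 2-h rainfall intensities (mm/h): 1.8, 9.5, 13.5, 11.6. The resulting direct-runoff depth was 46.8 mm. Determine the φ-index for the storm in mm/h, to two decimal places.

φ ≈ 3.73 mm/h

Only the 3 blocks with intensity above φ contribute runoff: 9.5, 13.5, 11.6 mm/h.
Σ(I−φ)·Δt = d  ⇒  (9.5+13.5+11.6 − 3φ)·2 = 46.8
φ = (34.60 − 46.8/2) / 3 = 3.73 mm/h.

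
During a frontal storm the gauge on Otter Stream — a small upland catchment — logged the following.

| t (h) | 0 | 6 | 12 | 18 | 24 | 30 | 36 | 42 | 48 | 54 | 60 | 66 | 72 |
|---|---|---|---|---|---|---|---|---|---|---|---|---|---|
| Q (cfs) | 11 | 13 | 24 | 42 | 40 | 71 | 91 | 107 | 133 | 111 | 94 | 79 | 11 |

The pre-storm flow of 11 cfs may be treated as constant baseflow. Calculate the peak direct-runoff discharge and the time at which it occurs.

Q_p = 122.0 cfs at t = 48 h

Subtracting baseflow gives direct-runoff ordinates: 0.0, 2.0, 13.0, 31.0, 29.0, 60.0, 80.0, 96.0, 122.0, 100.0, 83.0, 68.0, 0.0 cfs.
The maximum is 122.0 cfs, occurring at the reading for t = 48 h.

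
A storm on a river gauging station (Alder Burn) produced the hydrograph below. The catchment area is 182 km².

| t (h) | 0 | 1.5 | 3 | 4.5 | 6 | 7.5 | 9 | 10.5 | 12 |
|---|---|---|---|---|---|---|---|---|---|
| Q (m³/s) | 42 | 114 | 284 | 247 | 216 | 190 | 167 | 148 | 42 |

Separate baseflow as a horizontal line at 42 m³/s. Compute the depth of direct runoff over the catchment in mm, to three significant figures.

d ≈ 31.8 mm

Direct runoff: 0.0, 72.0, 242.0, 205.0, 174.0, 148.0, 125.0, 106.0, 0.0 m³/s; ΣQ_DR = 1072 m³/s.
V = ΣQ_DR · Δt = 1072 × 5400 s = 5.789 × 10^6 m³.
Over A = 182 km², depth = V / A = 31.8 mm.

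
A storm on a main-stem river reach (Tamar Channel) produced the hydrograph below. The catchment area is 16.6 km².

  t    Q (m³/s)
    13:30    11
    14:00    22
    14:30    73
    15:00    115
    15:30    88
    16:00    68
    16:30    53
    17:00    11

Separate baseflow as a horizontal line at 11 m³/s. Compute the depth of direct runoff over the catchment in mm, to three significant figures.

d ≈ 38.3 mm

Direct runoff: 0.0, 11.0, 62.0, 104.0, 77.0, 57.0, 42.0, 0.0 m³/s; ΣQ_DR = 353.0 m³/s.
V = ΣQ_DR · Δt = 353.0 × 1800 s = 6.354 × 10^5 m³.
Over A = 16.6 km², depth = V / A = 38.3 mm.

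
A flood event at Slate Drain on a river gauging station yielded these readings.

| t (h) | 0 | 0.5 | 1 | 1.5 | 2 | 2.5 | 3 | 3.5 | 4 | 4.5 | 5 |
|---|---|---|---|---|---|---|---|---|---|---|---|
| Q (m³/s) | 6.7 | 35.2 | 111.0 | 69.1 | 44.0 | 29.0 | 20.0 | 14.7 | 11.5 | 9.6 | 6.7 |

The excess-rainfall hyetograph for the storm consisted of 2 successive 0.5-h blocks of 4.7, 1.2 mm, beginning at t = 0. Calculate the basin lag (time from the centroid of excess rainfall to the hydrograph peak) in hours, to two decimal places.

Centroid of excess rainfall: t_c = Σ P_i·t̄_i / ΣP_i = 0.3517 h (block centres at 0.25, 0.75 h).
Hydrograph peak occurs at t = 1 h, so basin lag t_L = 1 − 0.3517 = 0.65 h.

t_L ≈ 0.65 h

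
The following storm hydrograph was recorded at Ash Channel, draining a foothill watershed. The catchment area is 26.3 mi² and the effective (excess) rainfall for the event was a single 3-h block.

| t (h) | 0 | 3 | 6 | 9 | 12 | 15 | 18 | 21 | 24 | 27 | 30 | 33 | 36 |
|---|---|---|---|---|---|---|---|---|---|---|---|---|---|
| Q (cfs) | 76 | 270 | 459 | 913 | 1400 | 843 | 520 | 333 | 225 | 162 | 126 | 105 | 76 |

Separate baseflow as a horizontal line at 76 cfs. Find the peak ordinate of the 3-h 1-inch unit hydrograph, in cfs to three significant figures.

Direct runoff: 0.0, 194.0, 383.0, 837.0, 1324.0, 767.0, 444.0, 257.0, 149.0, 86.0, 50.0, 29.0, 0.0 cfs; ΣQ_DR = 4520 cfs, peak = 1324.0 cfs.
Runoff depth d = ΣQ_DR·Δt / A = 4520 × 10800 / (26.3 mi²) = 0.7989 in.
The 1-inch UH is the DRH scaled by (1 in)/d, so U_p = 1324.0 × 1/0.7989 = 1660 cfs.

U_p ≈ 1660 cfs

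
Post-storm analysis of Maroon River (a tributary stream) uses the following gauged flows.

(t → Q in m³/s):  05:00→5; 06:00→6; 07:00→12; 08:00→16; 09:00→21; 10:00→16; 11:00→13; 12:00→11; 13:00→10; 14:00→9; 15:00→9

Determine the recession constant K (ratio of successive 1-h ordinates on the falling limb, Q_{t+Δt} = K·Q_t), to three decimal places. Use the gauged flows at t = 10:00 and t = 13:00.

K ≈ 0.855

Using the recession-limb readings at t = 10:00 and t = 13:00: Q falls from 16 to 10 m³/s over 3 intervals.
K = (Q₂/Q₁)^(1/3) = (10/16)^(1/3) = 0.855.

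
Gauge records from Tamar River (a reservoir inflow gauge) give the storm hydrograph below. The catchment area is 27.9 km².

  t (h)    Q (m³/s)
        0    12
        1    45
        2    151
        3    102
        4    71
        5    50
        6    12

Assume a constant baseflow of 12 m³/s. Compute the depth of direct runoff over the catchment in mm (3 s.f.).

d ≈ 46.3 mm

Direct runoff: 0.0, 33.0, 139.0, 90.0, 59.0, 38.0, 0.0 m³/s; ΣQ_DR = 359.0 m³/s.
V = ΣQ_DR · Δt = 359.0 × 3600 s = 1.292 × 10^6 m³.
Over A = 27.9 km², depth = V / A = 46.3 mm.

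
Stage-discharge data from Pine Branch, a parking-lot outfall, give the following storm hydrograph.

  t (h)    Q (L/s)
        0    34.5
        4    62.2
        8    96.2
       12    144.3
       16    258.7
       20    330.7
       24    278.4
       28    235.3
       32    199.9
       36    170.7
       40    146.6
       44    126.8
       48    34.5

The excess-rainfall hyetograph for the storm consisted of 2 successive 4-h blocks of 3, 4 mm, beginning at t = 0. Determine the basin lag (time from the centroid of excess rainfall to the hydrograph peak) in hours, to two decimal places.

t_L ≈ 15.71 h

Centroid of excess rainfall: t_c = Σ P_i·t̄_i / ΣP_i = 4.2857 h (block centres at 2, 6 h).
Hydrograph peak occurs at t = 20 h, so basin lag t_L = 20 − 4.2857 = 15.71 h.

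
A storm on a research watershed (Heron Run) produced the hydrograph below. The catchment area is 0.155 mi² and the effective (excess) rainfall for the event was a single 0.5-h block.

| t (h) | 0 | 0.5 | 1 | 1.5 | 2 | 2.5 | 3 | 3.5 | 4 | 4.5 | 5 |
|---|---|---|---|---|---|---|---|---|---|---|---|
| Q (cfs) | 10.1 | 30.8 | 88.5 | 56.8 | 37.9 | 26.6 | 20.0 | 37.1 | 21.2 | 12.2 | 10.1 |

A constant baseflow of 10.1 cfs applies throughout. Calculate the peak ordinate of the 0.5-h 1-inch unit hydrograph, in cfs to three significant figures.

Direct runoff: 0.0, 20.7, 78.4, 46.7, 27.8, 16.5, 9.9, 27.0, 11.1, 2.1, 0.0 cfs; ΣQ_DR = 240.2 cfs, peak = 78.4 cfs.
Runoff depth d = ΣQ_DR·Δt / A = 240.2 × 1800 / (0.155 mi²) = 1.201 in.
The 1-inch UH is the DRH scaled by (1 in)/d, so U_p = 78.4 × 1/1.201 = 65.3 cfs.

U_p ≈ 65.3 cfs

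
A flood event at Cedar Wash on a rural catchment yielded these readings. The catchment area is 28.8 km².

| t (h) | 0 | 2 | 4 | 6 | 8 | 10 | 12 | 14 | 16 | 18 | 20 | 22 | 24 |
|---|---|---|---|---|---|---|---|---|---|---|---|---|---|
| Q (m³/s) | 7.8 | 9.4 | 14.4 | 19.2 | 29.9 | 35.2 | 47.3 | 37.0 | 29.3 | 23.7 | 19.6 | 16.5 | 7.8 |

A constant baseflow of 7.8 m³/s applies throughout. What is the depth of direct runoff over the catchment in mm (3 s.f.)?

d ≈ 48.9 mm

Direct runoff: 0.0, 1.6, 6.6, 11.4, 22.1, 27.4, 39.5, 29.2, 21.5, 15.9, 11.8, 8.7, 0.0 m³/s; ΣQ_DR = 195.7 m³/s.
V = ΣQ_DR · Δt = 195.7 × 7200 s = 1.409 × 10^6 m³.
Over A = 28.8 km², depth = V / A = 48.9 mm.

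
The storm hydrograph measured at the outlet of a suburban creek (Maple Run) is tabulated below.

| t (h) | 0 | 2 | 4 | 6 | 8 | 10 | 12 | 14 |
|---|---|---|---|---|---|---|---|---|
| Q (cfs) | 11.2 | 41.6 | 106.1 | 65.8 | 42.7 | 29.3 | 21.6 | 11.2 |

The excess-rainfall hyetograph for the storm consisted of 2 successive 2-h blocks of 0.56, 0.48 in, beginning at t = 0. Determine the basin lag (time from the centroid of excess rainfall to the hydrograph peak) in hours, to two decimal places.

t_L ≈ 2.08 h

Centroid of excess rainfall: t_c = Σ P_i·t̄_i / ΣP_i = 1.9231 h (block centres at 1, 3 h).
Hydrograph peak occurs at t = 4 h, so basin lag t_L = 4 − 1.9231 = 2.08 h.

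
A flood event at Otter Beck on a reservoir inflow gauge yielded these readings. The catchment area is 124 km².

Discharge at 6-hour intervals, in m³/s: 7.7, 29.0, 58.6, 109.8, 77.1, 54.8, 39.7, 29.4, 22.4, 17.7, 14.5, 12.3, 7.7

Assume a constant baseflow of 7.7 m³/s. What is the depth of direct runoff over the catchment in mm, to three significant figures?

d ≈ 66.3 mm

Direct runoff: 0.0, 21.3, 50.9, 102.1, 69.4, 47.1, 32.0, 21.7, 14.7, 10.0, 6.8, 4.6, 0.0 m³/s; ΣQ_DR = 380.6 m³/s.
V = ΣQ_DR · Δt = 380.6 × 21600 s = 8.221 × 10^6 m³.
Over A = 124 km², depth = V / A = 66.3 mm.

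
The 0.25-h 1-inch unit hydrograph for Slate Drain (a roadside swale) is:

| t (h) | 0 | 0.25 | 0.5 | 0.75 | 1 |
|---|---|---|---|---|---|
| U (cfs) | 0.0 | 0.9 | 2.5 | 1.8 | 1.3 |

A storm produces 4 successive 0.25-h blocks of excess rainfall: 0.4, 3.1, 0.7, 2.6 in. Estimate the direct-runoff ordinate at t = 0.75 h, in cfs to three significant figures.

Q ≈ 9.10 cfs

By discrete convolution, Q_j = Σ (P_i / 1 in) · U_{j−i}.
At t = 0.75 h (j=3): Q = (0.4/1)·1.8 + (3.1/1)·2.5 + (0.7/1)·0.9 + (2.6/1)·0.0 = 9.10 cfs.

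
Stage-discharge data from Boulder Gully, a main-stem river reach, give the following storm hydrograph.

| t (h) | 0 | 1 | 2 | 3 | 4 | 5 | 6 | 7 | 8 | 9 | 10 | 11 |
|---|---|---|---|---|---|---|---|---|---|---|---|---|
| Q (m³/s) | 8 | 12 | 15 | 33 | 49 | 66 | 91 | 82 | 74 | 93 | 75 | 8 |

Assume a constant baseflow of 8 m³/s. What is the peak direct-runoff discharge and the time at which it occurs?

Subtracting baseflow gives direct-runoff ordinates: 0.0, 4.0, 7.0, 25.0, 41.0, 58.0, 83.0, 74.0, 66.0, 85.0, 67.0, 0.0 m³/s.
The maximum is 85.0 m³/s, occurring at the reading for t = 9 h.

Q_p = 85.0 m³/s at t = 9 h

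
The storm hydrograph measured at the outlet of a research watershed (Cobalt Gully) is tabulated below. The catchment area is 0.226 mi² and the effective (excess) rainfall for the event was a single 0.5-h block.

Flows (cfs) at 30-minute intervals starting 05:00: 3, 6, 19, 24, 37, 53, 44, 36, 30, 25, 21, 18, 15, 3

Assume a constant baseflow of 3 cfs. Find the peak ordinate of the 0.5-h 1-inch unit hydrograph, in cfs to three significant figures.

Direct runoff: 0.0, 3.0, 16.0, 21.0, 34.0, 50.0, 41.0, 33.0, 27.0, 22.0, 18.0, 15.0, 12.0, 0.0 cfs; ΣQ_DR = 292.0 cfs, peak = 50.0 cfs.
Runoff depth d = ΣQ_DR·Δt / A = 292.0 × 1800 / (0.226 mi²) = 1.001 in.
The 1-inch UH is the DRH scaled by (1 in)/d, so U_p = 50.0 × 1/1.001 = 49.9 cfs.

U_p ≈ 49.9 cfs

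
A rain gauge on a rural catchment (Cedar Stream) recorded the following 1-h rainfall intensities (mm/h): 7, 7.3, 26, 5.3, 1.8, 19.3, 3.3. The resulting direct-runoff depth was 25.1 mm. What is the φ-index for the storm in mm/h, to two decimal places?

φ ≈ 10.10 mm/h

Only the 2 blocks with intensity above φ contribute runoff: 26, 19.3 mm/h.
Σ(I−φ)·Δt = d  ⇒  (26+19.3 − 2φ)·1 = 25.1
φ = (45.30 − 25.1/1) / 2 = 10.10 mm/h.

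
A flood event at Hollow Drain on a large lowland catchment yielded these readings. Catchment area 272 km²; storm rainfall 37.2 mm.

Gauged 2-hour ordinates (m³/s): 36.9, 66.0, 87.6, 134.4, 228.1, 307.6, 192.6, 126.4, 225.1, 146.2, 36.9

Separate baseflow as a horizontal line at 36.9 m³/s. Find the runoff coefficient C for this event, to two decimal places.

ΣQ_DR = 1182 m³/s; V = ΣQ_DR·Δt = 8.510 × 10^6 m³.
Runoff depth d = V / A = 31.29 mm.
C = d / P = 31.29 / 37.2 = 0.84.

C ≈ 0.84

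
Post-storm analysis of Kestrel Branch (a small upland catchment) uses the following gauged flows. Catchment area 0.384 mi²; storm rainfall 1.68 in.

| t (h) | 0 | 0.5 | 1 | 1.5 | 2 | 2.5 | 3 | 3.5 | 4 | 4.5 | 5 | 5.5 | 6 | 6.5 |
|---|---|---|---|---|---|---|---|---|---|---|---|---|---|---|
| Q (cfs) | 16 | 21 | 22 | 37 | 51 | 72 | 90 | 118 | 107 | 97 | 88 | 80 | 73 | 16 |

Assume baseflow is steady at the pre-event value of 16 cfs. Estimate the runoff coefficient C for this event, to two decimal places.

C ≈ 0.80

ΣQ_DR = 664.0 cfs; V = ΣQ_DR·Δt = 1.195 × 10^6 ft³.
Runoff depth d = V / A = 1.340 in.
C = d / P = 1.340 / 1.68 = 0.80.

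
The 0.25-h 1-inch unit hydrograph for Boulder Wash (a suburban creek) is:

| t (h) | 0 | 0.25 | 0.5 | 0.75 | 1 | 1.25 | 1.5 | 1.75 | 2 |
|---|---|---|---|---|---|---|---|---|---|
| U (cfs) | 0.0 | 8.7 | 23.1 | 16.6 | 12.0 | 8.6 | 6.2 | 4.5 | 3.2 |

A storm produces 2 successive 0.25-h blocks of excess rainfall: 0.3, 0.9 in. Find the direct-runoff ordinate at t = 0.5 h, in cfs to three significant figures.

Q ≈ 14.8 cfs

By discrete convolution, Q_j = Σ (P_i / 1 in) · U_{j−i}.
At t = 0.5 h (j=2): Q = (0.3/1)·23.1 + (0.9/1)·8.7 = 14.8 cfs.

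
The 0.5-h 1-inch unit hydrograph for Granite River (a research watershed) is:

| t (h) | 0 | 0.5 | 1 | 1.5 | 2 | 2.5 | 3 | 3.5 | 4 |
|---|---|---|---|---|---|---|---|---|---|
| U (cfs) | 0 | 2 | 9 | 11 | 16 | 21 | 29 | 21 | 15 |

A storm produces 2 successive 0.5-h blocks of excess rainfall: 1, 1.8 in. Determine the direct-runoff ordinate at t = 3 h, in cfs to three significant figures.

By discrete convolution, Q_j = Σ (P_i / 1 in) · U_{j−i}.
At t = 3 h (j=6): Q = (1/1)·29 + (1.8/1)·21 = 66.8 cfs.

Q ≈ 66.8 cfs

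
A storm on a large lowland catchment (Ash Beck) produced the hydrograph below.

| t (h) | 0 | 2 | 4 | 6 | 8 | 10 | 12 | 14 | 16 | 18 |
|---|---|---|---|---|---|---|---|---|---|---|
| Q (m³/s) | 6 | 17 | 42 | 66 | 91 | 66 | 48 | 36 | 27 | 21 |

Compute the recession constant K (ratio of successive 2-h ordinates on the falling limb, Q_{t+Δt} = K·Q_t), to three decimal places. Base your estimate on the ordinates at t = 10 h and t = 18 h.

K ≈ 0.751

Using the recession-limb readings at t = 10 h and t = 18 h: Q falls from 66 to 21 m³/s over 4 intervals.
K = (Q₂/Q₁)^(1/4) = (21/66)^(1/4) = 0.751.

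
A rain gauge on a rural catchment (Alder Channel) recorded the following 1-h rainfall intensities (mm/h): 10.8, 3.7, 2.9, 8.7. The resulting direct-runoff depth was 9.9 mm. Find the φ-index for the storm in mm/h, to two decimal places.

Only the 2 blocks with intensity above φ contribute runoff: 10.8, 8.7 mm/h.
Σ(I−φ)·Δt = d  ⇒  (10.8+8.7 − 2φ)·1 = 9.9
φ = (19.50 − 9.9/1) / 2 = 4.80 mm/h.

φ ≈ 4.80 mm/h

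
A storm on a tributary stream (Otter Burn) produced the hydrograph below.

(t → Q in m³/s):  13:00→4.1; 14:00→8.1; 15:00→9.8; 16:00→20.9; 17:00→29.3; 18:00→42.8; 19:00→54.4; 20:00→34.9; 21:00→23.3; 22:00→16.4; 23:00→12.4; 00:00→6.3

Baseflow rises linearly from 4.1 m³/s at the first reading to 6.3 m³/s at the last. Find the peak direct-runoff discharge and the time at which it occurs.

Subtracting baseflow gives direct-runoff ordinates: 0.00, 3.80, 5.30, 16.20, 24.40, 37.70, 49.10, 29.40, 17.60, 10.50, 6.30, 0.00 m³/s.
The maximum is 49.10 m³/s, occurring at the reading for t = 19:00.

Q_p = 49.10 m³/s at t = 19:00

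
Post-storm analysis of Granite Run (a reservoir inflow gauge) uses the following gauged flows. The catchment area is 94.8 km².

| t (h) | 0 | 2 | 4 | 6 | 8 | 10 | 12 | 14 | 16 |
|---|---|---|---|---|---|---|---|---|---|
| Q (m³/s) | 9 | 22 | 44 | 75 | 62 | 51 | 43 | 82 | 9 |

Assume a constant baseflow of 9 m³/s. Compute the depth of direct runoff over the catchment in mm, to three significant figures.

d ≈ 24.0 mm

Direct runoff: 0.0, 13.0, 35.0, 66.0, 53.0, 42.0, 34.0, 73.0, 0.0 m³/s; ΣQ_DR = 316.0 m³/s.
V = ΣQ_DR · Δt = 316.0 × 7200 s = 2.275 × 10^6 m³.
Over A = 94.8 km², depth = V / A = 24.0 mm.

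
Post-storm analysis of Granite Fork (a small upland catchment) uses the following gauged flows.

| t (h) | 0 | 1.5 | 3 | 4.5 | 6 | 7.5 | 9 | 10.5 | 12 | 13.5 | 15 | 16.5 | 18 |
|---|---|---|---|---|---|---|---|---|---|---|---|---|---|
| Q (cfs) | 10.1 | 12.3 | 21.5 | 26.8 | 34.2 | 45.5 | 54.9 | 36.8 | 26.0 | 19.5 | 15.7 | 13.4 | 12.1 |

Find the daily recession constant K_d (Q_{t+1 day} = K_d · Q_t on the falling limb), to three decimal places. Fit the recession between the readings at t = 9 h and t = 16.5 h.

Between t = 9 h and t = 16.5 h the flow falls from 54.9 to 13.4 cfs over 5×1.5 h = 7.5 h.
Per-interval ratio K = (13.4/54.9)^(1/5) = 0.7542; K_d = K^(24/1.5) = 0.011.

K_d ≈ 0.011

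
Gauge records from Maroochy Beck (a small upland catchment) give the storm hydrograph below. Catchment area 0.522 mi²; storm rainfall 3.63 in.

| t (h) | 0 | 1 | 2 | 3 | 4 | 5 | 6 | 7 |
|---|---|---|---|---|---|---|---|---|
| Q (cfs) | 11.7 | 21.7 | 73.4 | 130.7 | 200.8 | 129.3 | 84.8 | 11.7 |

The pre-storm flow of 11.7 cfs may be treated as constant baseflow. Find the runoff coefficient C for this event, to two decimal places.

ΣQ_DR = 570.5 cfs; V = ΣQ_DR·Δt = 2.054 × 10^6 ft³.
Runoff depth d = V / A = 1.694 in.
C = d / P = 1.694 / 3.63 = 0.47.

C ≈ 0.47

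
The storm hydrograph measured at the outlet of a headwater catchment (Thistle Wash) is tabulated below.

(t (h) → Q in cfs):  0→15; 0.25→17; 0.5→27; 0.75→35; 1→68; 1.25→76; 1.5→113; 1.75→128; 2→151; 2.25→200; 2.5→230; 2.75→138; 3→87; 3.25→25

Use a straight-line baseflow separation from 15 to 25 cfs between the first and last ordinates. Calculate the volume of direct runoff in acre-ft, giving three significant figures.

V ≈ 21.3 acre-ft

Direct-runoff ordinates (Q − Q_b): 0.00, 1.23, 10.46, 17.69, 49.92, 57.15, 93.38, 107.62, 129.85, 178.08, 207.31, 114.54, 62.77, 0.00 cfs.
ΣQ_DR = 1030 cfs.
With Δt = 0.25 h = 900 s, V = ΣQ_DR · Δt = 1030 × 900 = 9.27 × 10^5 ft³ = 21.3 acre-ft.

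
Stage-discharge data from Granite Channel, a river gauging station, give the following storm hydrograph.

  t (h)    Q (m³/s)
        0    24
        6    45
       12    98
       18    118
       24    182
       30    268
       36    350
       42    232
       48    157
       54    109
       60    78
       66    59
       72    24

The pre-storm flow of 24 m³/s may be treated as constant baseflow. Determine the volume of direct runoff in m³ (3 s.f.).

Direct-runoff ordinates (Q − Q_b): 0.0, 21.0, 74.0, 94.0, 158.0, 244.0, 326.0, 208.0, 133.0, 85.0, 54.0, 35.0, 0.0 m³/s.
ΣQ_DR = 1432 m³/s.
With Δt = 6 h = 21600 s, V = ΣQ_DR · Δt = 1432 × 21600 = 3.09 × 10^7 m³.

V ≈ 3.09 × 10^7 m³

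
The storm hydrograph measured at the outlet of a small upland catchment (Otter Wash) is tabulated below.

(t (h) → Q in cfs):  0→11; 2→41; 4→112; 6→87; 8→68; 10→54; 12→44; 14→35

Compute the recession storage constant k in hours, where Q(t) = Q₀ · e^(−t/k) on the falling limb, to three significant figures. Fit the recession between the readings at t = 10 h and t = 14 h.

k ≈ 9.22 h

On the falling limb, Q drops from 54 to 35 cfs between t = 10 h and t = 14 h (Δt = 4 h).
k = −Δt / ln(Q₂/Q₁) = −4 / ln(35/54) = 9.22 h.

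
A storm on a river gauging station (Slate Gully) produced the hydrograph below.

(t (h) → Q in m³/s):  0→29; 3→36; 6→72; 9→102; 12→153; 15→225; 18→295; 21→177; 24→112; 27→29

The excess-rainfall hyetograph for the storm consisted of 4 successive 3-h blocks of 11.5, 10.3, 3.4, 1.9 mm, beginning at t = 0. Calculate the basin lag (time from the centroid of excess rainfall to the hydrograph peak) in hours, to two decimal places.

Centroid of excess rainfall: t_c = Σ P_i·t̄_i / ΣP_i = 4.0240 h (block centres at 1.5, 4.5, 7.5, 10.5 h).
Hydrograph peak occurs at t = 18 h, so basin lag t_L = 18 − 4.0240 = 13.98 h.

t_L ≈ 13.98 h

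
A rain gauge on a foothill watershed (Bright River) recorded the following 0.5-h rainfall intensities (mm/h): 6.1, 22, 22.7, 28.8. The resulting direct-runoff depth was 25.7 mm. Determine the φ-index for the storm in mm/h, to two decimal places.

φ ≈ 7.37 mm/h

Only the 3 blocks with intensity above φ contribute runoff: 22, 22.7, 28.8 mm/h.
Σ(I−φ)·Δt = d  ⇒  (22+22.7+28.8 − 3φ)·0.5 = 25.7
φ = (73.50 − 25.7/0.5) / 3 = 7.37 mm/h.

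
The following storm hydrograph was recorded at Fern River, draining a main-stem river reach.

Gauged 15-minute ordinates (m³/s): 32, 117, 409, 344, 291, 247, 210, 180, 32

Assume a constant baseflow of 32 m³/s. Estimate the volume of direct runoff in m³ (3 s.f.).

V ≈ 1.42 × 10^6 m³

Direct-runoff ordinates (Q − Q_b): 0.0, 85.0, 377.0, 312.0, 259.0, 215.0, 178.0, 148.0, 0.0 m³/s.
ΣQ_DR = 1574 m³/s.
With Δt = 0.25 h = 900 s, V = ΣQ_DR · Δt = 1574 × 900 = 1.42 × 10^6 m³.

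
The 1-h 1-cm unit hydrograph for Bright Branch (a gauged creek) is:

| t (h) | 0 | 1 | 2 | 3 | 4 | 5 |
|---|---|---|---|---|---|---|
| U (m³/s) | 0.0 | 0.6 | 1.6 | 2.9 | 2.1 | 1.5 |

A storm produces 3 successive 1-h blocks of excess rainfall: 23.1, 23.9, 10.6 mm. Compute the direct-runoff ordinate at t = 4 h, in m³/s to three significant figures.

By discrete convolution, Q_j = Σ (P_i / 10 mm) · U_{j−i}.
At t = 4 h (j=4): Q = (23.1/10)·2.1 + (23.9/10)·2.9 + (10.6/10)·1.6 = 13.5 m³/s.

Q ≈ 13.5 m³/s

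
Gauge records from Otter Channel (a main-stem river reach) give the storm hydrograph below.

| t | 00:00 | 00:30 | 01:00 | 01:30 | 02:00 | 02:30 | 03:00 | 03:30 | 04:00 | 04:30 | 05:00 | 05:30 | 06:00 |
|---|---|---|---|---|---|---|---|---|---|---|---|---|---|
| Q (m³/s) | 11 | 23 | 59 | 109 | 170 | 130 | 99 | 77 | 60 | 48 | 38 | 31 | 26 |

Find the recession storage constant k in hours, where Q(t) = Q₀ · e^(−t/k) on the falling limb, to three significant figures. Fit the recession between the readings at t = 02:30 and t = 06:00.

k ≈ 2.17 h

On the falling limb, Q drops from 130 to 26 m³/s between t = 02:30 and t = 06:00 (Δt = 3.5 h).
k = −Δt / ln(Q₂/Q₁) = −3.5 / ln(26/130) = 2.17 h.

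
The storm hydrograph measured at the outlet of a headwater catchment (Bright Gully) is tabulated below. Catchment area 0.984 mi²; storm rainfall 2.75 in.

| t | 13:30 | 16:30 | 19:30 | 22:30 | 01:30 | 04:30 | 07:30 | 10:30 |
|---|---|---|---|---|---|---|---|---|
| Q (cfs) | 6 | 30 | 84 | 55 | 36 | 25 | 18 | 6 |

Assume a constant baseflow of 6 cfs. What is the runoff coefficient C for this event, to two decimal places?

C ≈ 0.36

ΣQ_DR = 212.0 cfs; V = ΣQ_DR·Δt = 2.290 × 10^6 ft³.
Runoff depth d = V / A = 1.002 in.
C = d / P = 1.002 / 2.75 = 0.36.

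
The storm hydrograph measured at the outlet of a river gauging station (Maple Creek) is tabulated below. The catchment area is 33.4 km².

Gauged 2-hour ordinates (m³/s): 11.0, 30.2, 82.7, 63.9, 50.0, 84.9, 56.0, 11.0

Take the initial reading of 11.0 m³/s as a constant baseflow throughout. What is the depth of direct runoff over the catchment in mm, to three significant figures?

Direct runoff: 0.0, 19.2, 71.7, 52.9, 39.0, 73.9, 45.0, 0.0 m³/s; ΣQ_DR = 301.7 m³/s.
V = ΣQ_DR · Δt = 301.7 × 7200 s = 2.172 × 10^6 m³.
Over A = 33.4 km², depth = V / A = 65.0 mm.

d ≈ 65.0 mm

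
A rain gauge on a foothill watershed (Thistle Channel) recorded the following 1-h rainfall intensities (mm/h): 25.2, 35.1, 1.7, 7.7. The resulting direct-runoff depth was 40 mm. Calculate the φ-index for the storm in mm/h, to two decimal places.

Only the 2 blocks with intensity above φ contribute runoff: 25.2, 35.1 mm/h.
Σ(I−φ)·Δt = d  ⇒  (25.2+35.1 − 2φ)·1 = 40
φ = (60.30 − 40/1) / 2 = 10.15 mm/h.

φ ≈ 10.15 mm/h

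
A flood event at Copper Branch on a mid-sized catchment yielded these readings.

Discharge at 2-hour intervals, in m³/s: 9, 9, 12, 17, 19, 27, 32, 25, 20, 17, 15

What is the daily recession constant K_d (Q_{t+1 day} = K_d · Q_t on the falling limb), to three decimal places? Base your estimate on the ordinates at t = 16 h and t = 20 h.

Between t = 16 h and t = 20 h the flow falls from 20 to 15 m³/s over 2×2 h = 4 h.
Per-interval ratio K = (15/20)^(1/2) = 0.8660; K_d = K^(24/2) = 0.178.

K_d ≈ 0.178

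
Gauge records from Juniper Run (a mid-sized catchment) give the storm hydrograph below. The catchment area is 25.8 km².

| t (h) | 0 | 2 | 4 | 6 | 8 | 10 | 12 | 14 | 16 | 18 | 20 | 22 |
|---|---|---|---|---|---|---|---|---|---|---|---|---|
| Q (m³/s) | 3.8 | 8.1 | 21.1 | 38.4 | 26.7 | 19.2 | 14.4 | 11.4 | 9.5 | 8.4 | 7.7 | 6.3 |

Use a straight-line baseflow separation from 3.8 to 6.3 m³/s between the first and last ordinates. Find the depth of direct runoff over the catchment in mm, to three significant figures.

d ≈ 31.9 mm

Direct runoff: 0.00, 4.07, 16.85, 33.92, 21.99, 14.26, 9.24, 6.01, 3.88, 2.55, 1.63, 0.00 m³/s; ΣQ_DR = 114.4 m³/s.
V = ΣQ_DR · Δt = 114.4 × 7200 s = 8.237 × 10^5 m³.
Over A = 25.8 km², depth = V / A = 31.9 mm.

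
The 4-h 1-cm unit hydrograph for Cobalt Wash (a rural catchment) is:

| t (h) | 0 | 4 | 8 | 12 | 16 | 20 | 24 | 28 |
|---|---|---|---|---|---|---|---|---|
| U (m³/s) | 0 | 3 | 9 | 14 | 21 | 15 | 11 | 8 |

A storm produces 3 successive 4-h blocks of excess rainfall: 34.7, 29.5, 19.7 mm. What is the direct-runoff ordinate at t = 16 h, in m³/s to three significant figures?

By discrete convolution, Q_j = Σ (P_i / 10 mm) · U_{j−i}.
At t = 16 h (j=4): Q = (34.7/10)·21 + (29.5/10)·14 + (19.7/10)·9 = 132 m³/s.

Q ≈ 132 m³/s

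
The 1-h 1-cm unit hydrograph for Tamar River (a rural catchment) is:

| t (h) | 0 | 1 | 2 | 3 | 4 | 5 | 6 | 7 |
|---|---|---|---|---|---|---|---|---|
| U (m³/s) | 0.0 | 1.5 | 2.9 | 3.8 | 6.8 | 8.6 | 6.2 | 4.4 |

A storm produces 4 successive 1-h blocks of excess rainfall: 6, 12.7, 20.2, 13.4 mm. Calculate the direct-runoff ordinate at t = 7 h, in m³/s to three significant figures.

By discrete convolution, Q_j = Σ (P_i / 10 mm) · U_{j−i}.
At t = 7 h (j=7): Q = (6/10)·4.4 + (12.7/10)·6.2 + (20.2/10)·8.6 + (13.4/10)·6.8 = 37.0 m³/s.

Q ≈ 37.0 m³/s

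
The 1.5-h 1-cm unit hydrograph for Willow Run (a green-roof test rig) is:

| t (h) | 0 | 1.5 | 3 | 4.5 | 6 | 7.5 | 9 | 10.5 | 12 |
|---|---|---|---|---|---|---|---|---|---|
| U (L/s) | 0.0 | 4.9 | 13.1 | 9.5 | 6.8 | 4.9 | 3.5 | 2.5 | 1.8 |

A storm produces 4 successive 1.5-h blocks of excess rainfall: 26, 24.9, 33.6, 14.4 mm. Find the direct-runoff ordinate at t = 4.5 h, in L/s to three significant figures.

By discrete convolution, Q_j = Σ (P_i / 10 mm) · U_{j−i}.
At t = 4.5 h (j=3): Q = (26/10)·9.5 + (24.9/10)·13.1 + (33.6/10)·4.9 + (14.4/10)·0.0 = 73.8 L/s.

Q ≈ 73.8 L/s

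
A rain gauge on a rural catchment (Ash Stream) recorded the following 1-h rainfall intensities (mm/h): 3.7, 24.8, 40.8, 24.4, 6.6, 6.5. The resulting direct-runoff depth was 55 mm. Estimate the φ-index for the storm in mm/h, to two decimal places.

φ ≈ 11.67 mm/h

Only the 3 blocks with intensity above φ contribute runoff: 24.8, 40.8, 24.4 mm/h.
Σ(I−φ)·Δt = d  ⇒  (24.8+40.8+24.4 − 3φ)·1 = 55
φ = (90.00 − 55/1) / 3 = 11.67 mm/h.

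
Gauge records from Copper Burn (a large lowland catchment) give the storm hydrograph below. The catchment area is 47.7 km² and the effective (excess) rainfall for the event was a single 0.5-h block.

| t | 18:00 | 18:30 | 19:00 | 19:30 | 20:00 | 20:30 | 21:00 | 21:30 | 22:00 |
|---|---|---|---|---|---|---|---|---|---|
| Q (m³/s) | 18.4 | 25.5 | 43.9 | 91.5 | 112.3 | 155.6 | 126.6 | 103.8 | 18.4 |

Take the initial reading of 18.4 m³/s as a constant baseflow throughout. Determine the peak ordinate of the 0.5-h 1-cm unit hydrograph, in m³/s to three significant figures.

U_p ≈ 68.5 m³/s

Direct runoff: 0.0, 7.1, 25.5, 73.1, 93.9, 137.2, 108.2, 85.4, 0.0 m³/s; ΣQ_DR = 530.4 m³/s, peak = 137.2 m³/s.
Runoff depth d = ΣQ_DR·Δt / A = 530.4 × 1800 / (47.7 km²) = 20.02 mm.
The 1-cm UH is the DRH scaled by (10 mm)/d, so U_p = 137.2 × 10/20.02 = 68.5 m³/s.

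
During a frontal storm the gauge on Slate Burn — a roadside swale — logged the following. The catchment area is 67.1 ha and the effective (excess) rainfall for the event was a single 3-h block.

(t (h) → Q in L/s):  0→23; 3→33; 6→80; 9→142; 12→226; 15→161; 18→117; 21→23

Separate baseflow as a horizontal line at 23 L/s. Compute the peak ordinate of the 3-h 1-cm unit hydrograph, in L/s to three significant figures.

U_p ≈ 203 L/s

Direct runoff: 0.0, 10.0, 57.0, 119.0, 203.0, 138.0, 94.0, 0.0 L/s; ΣQ_DR = 621.0 L/s, peak = 203.0 L/s.
Runoff depth d = ΣQ_DR·Δt / A = 621.0 × 10800 / (67.1 ha) = 9.995 mm.
The 1-cm UH is the DRH scaled by (10 mm)/d, so U_p = 203.0 × 10/9.995 = 203 L/s.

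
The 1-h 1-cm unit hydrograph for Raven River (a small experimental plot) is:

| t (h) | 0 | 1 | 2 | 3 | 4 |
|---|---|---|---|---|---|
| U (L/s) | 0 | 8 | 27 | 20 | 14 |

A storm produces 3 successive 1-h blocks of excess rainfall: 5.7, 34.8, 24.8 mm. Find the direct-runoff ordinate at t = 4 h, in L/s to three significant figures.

By discrete convolution, Q_j = Σ (P_i / 10 mm) · U_{j−i}.
At t = 4 h (j=4): Q = (5.7/10)·14 + (34.8/10)·20 + (24.8/10)·27 = 145 L/s.

Q ≈ 145 L/s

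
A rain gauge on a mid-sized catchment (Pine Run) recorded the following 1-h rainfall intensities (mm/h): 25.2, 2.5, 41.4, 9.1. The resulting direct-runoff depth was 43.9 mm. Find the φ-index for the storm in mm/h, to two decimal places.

φ ≈ 11.35 mm/h

Only the 2 blocks with intensity above φ contribute runoff: 25.2, 41.4 mm/h.
Σ(I−φ)·Δt = d  ⇒  (25.2+41.4 − 2φ)·1 = 43.9
φ = (66.60 − 43.9/1) / 2 = 11.35 mm/h.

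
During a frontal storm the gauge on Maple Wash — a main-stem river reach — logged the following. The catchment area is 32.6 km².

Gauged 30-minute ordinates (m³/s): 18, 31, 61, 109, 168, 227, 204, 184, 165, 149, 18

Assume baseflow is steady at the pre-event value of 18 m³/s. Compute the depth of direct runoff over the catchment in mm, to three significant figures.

d ≈ 62.7 mm

Direct runoff: 0.0, 13.0, 43.0, 91.0, 150.0, 209.0, 186.0, 166.0, 147.0, 131.0, 0.0 m³/s; ΣQ_DR = 1136 m³/s.
V = ΣQ_DR · Δt = 1136 × 1800 s = 2.045 × 10^6 m³.
Over A = 32.6 km², depth = V / A = 62.7 mm.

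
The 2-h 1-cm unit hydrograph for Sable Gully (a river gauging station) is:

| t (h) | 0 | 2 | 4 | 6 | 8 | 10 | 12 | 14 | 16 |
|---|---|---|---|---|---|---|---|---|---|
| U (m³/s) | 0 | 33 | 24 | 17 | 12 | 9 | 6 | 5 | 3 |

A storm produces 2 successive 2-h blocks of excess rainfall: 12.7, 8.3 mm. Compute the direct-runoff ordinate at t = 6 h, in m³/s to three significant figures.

Q ≈ 41.5 m³/s

By discrete convolution, Q_j = Σ (P_i / 10 mm) · U_{j−i}.
At t = 6 h (j=3): Q = (12.7/10)·17 + (8.3/10)·24 = 41.5 m³/s.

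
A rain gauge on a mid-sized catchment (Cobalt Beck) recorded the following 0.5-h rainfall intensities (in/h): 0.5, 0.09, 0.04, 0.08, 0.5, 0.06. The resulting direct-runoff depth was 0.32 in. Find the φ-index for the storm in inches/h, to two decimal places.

φ ≈ 0.18 in/h

Only the 2 blocks with intensity above φ contribute runoff: 0.5, 0.5 in/h.
Σ(I−φ)·Δt = d  ⇒  (0.5+0.5 − 2φ)·0.5 = 0.32
φ = (1.000 − 0.32/0.5) / 2 = 0.18 in/h.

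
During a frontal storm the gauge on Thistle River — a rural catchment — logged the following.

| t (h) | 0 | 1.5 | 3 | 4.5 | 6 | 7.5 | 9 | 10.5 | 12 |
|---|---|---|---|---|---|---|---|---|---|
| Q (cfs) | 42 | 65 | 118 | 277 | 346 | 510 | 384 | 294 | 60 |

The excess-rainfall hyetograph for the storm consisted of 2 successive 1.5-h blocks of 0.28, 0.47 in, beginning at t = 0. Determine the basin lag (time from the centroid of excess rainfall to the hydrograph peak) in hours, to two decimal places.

Centroid of excess rainfall: t_c = Σ P_i·t̄_i / ΣP_i = 1.6900 h (block centres at 0.75, 2.25 h).
Hydrograph peak occurs at t = 7.5 h, so basin lag t_L = 7.5 − 1.6900 = 5.81 h.

t_L ≈ 5.81 h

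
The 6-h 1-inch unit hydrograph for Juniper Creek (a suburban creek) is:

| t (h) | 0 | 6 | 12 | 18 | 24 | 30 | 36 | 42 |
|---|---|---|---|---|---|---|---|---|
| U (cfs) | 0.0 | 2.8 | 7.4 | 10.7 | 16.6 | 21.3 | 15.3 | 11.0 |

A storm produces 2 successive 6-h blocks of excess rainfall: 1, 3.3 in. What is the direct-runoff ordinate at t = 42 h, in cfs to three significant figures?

By discrete convolution, Q_j = Σ (P_i / 1 in) · U_{j−i}.
At t = 42 h (j=7): Q = (1/1)·11.0 + (3.3/1)·15.3 = 61.5 cfs.

Q ≈ 61.5 cfs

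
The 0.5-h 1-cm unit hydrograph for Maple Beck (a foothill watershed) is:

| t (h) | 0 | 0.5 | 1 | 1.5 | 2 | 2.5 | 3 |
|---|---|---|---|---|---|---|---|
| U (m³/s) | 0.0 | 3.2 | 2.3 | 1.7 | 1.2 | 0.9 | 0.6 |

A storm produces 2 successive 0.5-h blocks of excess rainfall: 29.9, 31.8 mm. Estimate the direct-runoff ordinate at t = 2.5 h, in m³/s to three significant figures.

Q ≈ 6.51 m³/s

By discrete convolution, Q_j = Σ (P_i / 10 mm) · U_{j−i}.
At t = 2.5 h (j=5): Q = (29.9/10)·0.9 + (31.8/10)·1.2 = 6.51 m³/s.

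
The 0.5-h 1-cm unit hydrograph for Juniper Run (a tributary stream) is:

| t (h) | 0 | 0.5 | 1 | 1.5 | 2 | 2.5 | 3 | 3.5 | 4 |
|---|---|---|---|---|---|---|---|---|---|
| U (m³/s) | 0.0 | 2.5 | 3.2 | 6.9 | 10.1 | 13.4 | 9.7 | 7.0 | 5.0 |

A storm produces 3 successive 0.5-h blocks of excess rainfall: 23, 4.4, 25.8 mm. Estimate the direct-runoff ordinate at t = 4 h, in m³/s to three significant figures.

By discrete convolution, Q_j = Σ (P_i / 10 mm) · U_{j−i}.
At t = 4 h (j=8): Q = (23/10)·5.0 + (4.4/10)·7.0 + (25.8/10)·9.7 = 39.6 m³/s.

Q ≈ 39.6 m³/s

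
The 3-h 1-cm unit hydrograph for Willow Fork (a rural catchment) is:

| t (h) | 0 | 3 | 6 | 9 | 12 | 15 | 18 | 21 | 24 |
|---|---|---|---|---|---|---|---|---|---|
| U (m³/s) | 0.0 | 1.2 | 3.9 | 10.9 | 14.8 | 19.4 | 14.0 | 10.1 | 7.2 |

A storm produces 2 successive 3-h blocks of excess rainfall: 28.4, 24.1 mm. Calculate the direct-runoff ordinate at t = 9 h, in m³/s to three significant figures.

Q ≈ 40.4 m³/s

By discrete convolution, Q_j = Σ (P_i / 10 mm) · U_{j−i}.
At t = 9 h (j=3): Q = (28.4/10)·10.9 + (24.1/10)·3.9 = 40.4 m³/s.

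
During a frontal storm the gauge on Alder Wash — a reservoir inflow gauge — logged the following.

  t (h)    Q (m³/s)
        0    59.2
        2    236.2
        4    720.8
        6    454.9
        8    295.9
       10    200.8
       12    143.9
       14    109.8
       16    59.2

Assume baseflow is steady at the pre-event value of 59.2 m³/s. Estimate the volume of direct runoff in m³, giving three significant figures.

Direct-runoff ordinates (Q − Q_b): 0.0, 177.0, 661.6, 395.7, 236.7, 141.6, 84.7, 50.6, 0.0 m³/s.
ΣQ_DR = 1748 m³/s.
With Δt = 2 h = 7200 s, V = ΣQ_DR · Δt = 1748 × 7200 = 1.26 × 10^7 m³.

V ≈ 1.26 × 10^7 m³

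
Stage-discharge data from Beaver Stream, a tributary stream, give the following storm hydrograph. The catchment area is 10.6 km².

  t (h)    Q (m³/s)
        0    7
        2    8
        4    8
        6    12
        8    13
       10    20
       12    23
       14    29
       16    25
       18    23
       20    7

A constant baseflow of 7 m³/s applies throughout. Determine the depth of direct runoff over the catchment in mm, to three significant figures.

Direct runoff: 0.0, 1.0, 1.0, 5.0, 6.0, 13.0, 16.0, 22.0, 18.0, 16.0, 0.0 m³/s; ΣQ_DR = 98.00 m³/s.
V = ΣQ_DR · Δt = 98.00 × 7200 s = 7.056 × 10^5 m³.
Over A = 10.6 km², depth = V / A = 66.6 mm.

d ≈ 66.6 mm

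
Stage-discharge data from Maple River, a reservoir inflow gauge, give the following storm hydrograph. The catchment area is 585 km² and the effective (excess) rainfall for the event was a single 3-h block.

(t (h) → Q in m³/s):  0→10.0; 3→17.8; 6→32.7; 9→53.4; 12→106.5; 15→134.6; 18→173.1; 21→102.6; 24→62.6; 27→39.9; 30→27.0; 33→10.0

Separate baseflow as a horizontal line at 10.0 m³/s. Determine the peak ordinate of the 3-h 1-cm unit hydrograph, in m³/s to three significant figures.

Direct runoff: 0.0, 7.8, 22.7, 43.4, 96.5, 124.6, 163.1, 92.6, 52.6, 29.9, 17.0, 0.0 m³/s; ΣQ_DR = 650.2 m³/s, peak = 163.1 m³/s.
Runoff depth d = ΣQ_DR·Δt / A = 650.2 × 10800 / (585 km²) = 12.00 mm.
The 1-cm UH is the DRH scaled by (10 mm)/d, so U_p = 163.1 × 10/12.00 = 136 m³/s.

U_p ≈ 136 m³/s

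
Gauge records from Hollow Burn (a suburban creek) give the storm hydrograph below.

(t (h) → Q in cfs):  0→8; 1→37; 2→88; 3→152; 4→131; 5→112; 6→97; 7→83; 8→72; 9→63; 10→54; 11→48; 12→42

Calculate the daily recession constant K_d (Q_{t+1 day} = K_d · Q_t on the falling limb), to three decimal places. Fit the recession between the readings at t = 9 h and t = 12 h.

Between t = 9 h and t = 12 h the flow falls from 63 to 42 cfs over 3×1 h = 3 h.
Per-interval ratio K = (42/63)^(1/3) = 0.8736; K_d = K^(24/1) = 0.039.

K_d ≈ 0.039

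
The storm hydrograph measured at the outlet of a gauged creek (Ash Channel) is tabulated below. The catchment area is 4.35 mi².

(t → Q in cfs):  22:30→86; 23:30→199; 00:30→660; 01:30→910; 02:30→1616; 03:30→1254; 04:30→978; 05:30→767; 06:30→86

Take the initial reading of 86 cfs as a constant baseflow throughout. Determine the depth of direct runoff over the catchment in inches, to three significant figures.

d ≈ 2.06 in

Direct runoff: 0.0, 113.0, 574.0, 824.0, 1530.0, 1168.0, 892.0, 681.0, 0.0 cfs; ΣQ_DR = 5782 cfs.
V = ΣQ_DR · Δt = 5782 × 3600 s = 2.082 × 10^7 ft³.
Over A = 4.35 mi², depth = V / A = 2.06 in.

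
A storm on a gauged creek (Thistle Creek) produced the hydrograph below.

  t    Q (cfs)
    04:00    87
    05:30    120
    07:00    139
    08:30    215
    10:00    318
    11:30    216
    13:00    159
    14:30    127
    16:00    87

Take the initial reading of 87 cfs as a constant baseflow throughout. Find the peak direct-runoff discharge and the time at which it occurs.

Q_p = 231.0 cfs at t = 10:00

Subtracting baseflow gives direct-runoff ordinates: 0.0, 33.0, 52.0, 128.0, 231.0, 129.0, 72.0, 40.0, 0.0 cfs.
The maximum is 231.0 cfs, occurring at the reading for t = 10:00.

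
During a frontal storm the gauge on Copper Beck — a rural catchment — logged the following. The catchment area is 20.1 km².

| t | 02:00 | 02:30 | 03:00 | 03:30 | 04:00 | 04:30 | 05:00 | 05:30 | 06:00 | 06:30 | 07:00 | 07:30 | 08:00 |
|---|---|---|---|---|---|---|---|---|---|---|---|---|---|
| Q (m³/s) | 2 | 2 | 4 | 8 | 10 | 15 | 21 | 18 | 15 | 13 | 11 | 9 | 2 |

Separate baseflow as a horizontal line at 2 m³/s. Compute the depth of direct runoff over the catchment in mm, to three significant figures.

Direct runoff: 0.0, 0.0, 2.0, 6.0, 8.0, 13.0, 19.0, 16.0, 13.0, 11.0, 9.0, 7.0, 0.0 m³/s; ΣQ_DR = 104.0 m³/s.
V = ΣQ_DR · Δt = 104.0 × 1800 s = 1.872 × 10^5 m³.
Over A = 20.1 km², depth = V / A = 9.31 mm.

d ≈ 9.31 mm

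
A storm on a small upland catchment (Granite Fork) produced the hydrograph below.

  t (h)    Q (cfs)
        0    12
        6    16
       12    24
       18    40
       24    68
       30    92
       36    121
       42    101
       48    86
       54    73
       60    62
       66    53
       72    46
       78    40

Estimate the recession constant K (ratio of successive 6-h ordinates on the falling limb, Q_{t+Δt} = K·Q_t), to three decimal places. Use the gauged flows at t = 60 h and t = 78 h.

K ≈ 0.864

Using the recession-limb readings at t = 60 h and t = 78 h: Q falls from 62 to 40 cfs over 3 intervals.
K = (Q₂/Q₁)^(1/3) = (40/62)^(1/3) = 0.864.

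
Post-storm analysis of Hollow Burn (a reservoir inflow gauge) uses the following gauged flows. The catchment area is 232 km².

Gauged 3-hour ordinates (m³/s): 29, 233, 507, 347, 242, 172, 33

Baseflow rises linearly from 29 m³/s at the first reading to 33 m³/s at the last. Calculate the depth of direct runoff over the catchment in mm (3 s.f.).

Direct runoff: 0.00, 203.33, 476.67, 316.00, 210.33, 139.67, 0.00 m³/s; ΣQ_DR = 1346 m³/s.
V = ΣQ_DR · Δt = 1346 × 10800 s = 1.454 × 10^7 m³.
Over A = 232 km², depth = V / A = 62.7 mm.

d ≈ 62.7 mm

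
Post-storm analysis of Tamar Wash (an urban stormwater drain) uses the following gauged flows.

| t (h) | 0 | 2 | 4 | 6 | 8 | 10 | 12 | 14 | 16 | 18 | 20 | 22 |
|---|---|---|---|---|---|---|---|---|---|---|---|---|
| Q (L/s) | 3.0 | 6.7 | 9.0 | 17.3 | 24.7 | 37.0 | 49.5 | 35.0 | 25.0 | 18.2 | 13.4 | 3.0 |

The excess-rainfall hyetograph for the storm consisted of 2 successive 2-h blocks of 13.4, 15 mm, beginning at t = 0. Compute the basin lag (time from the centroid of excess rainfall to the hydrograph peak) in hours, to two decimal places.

t_L ≈ 9.94 h

Centroid of excess rainfall: t_c = Σ P_i·t̄_i / ΣP_i = 2.0563 h (block centres at 1, 3 h).
Hydrograph peak occurs at t = 12 h, so basin lag t_L = 12 − 2.0563 = 9.94 h.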